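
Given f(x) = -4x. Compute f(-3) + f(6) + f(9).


f(-3) = 12
f(6) = -24
f(9) = -36
Sum = -48

-48


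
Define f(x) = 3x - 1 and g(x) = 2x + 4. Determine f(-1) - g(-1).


f(-1) = -4
g(-1) = 2
Difference = -6

-6


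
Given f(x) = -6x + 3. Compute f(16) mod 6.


3


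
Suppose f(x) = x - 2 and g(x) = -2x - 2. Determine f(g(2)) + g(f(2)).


f(g(2)) = -8
g(f(2)) = -2
Sum = -10

-10


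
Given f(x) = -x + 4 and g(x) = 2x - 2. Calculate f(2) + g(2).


4


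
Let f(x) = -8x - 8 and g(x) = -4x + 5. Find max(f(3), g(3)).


f(3) = -32
g(3) = -7
max = -7

-7


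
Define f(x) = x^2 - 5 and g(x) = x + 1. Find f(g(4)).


g(4) = 5
f(5) = 1*(5)^2 - 5 = 20

20


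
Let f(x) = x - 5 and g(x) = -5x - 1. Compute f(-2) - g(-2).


f(-2) = -7
g(-2) = 9
Difference = -16

-16


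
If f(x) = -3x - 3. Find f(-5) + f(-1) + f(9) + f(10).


f(-5) = 12
f(-1) = 0
f(9) = -30
f(10) = -33
Sum = -51

-51


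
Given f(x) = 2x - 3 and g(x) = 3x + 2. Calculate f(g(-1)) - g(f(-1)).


f(g(-1)) = -5
g(f(-1)) = -13
Difference = 8

8


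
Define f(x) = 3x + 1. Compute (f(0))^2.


f(0) = 1
(1)^2 = 1

1


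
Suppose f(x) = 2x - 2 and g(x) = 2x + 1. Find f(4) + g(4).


f(4) = 6
g(4) = 9
Sum = 15

15


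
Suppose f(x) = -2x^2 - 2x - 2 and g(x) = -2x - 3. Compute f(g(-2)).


g(-2) = 1
f(1) = (-2)*(1)^2 - 2*(1) - 2 = -6

-6


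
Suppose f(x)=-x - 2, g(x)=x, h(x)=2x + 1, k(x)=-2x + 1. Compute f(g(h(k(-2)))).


-13


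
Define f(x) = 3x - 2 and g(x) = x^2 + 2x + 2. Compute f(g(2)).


28


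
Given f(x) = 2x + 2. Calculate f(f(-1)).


f(-1) = 0
f(0) = 2

2


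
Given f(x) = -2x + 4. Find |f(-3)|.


f(-3) = 10
|10| = 10

10


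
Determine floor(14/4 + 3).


14/4 = 3.5
3.5 + 3 = 6.5
floor(6.5) = 6

6


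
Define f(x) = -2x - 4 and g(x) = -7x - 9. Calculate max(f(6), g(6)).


f(6) = -16
g(6) = -51
max = -16

-16


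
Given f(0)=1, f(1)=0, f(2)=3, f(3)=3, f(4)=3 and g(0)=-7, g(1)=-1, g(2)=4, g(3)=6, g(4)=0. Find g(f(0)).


f(0) = 1
g(1) = -1

-1


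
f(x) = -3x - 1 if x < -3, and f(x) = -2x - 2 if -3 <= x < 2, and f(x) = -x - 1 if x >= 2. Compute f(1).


1 satisfies -3 <= x < 2
f(1) = -4

-4


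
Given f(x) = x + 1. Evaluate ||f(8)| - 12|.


f(8) = 9
|9| = 9
|9 - 12| = 3

3


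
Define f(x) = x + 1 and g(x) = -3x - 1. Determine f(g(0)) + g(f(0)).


f(g(0)) = 0
g(f(0)) = -4
Sum = -4

-4


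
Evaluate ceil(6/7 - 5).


6/7 = 0.8571
0.8571 - 5 = -4.1429
ceil(-4.1429) = -4

-4


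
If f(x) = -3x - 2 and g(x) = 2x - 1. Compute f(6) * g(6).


-220


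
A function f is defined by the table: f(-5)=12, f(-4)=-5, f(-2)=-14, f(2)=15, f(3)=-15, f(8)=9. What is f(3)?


Reading from the table at x = 3

-15


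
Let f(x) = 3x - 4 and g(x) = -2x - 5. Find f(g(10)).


g(10) = -25
f(-25) = -79

-79


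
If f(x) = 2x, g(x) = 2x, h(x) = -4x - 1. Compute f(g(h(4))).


h(4) = -17
g(-17) = -34
f(-34) = -68

-68


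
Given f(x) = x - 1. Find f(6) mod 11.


f(6) = 5
5 mod 11 = 5

5


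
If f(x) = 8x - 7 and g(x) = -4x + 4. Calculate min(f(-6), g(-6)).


f(-6) = -55
g(-6) = 28
min = -55

-55


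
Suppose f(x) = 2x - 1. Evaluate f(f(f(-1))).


f(-1) = -3
f(-3) = -7
f(-7) = -15

-15


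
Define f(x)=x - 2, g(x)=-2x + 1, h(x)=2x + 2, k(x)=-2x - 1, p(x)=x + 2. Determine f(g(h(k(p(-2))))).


p(-2) = 0
k(0) = -1
h(-1) = 0
g(0) = 1
f(1) = -1

-1


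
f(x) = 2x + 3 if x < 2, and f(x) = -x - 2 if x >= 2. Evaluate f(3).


3 satisfies x >= 2
f(3) = -5

-5


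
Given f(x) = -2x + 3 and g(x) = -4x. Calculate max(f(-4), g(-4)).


f(-4) = 11
g(-4) = 16
max = 16

16


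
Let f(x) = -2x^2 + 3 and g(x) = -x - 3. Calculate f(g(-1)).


g(-1) = -2
f(-2) = (-2)*(-2)^2 + 3 = -5

-5


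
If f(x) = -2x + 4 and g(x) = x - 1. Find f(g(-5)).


16


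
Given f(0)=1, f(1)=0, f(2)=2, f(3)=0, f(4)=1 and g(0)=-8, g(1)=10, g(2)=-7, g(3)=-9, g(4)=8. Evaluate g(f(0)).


f(0) = 1
g(1) = 10

10


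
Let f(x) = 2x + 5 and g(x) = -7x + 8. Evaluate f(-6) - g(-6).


f(-6) = -7
g(-6) = 50
Difference = -57

-57


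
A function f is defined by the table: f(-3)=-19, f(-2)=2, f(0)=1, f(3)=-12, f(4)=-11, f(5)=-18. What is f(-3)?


Reading from the table at x = -3

-19


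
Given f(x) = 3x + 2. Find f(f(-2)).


f(-2) = -4
f(-4) = -10

-10


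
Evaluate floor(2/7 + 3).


2/7 = 0.2857
0.2857 + 3 = 3.2857
floor(3.2857) = 3

3


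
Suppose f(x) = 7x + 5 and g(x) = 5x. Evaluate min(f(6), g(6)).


f(6) = 47
g(6) = 30
min = 30

30


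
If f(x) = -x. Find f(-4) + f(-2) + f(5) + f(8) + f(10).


-17


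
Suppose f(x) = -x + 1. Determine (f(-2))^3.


27


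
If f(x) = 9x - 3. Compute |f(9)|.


f(9) = 78
|78| = 78

78


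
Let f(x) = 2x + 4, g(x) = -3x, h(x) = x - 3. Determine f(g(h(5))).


-8


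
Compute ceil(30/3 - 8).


30/3 = 10
10 - 8 = 2
ceil(2) = 2

2


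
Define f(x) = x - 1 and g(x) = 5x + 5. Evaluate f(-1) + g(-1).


f(-1) = -2
g(-1) = 0
Sum = -2

-2


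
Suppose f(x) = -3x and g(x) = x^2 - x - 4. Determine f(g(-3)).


-24


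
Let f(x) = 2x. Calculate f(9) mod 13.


5


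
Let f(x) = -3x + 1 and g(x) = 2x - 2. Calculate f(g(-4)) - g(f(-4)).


f(g(-4)) = 31
g(f(-4)) = 24
Difference = 7

7


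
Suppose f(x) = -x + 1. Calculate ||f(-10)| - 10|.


f(-10) = 11
|11| = 11
|11 - 10| = 1

1


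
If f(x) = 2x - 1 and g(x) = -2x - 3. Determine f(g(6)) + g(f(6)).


f(g(6)) = -31
g(f(6)) = -25
Sum = -56

-56


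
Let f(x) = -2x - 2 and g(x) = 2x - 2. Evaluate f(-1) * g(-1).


f(-1) = 0
g(-1) = -4
Product = 0

0


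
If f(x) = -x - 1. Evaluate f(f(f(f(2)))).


2


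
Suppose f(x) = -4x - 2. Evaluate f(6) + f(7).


-56


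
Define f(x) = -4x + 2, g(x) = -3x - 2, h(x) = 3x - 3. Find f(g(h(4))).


h(4) = 9
g(9) = -29
f(-29) = 118

118


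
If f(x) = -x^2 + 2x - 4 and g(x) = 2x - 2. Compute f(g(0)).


-12


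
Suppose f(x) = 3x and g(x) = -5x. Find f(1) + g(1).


f(1) = 3
g(1) = -5
Sum = -2

-2


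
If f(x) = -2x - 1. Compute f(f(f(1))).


f(1) = -3
f(-3) = 5
f(5) = -11

-11


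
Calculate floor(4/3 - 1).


4/3 = 1.3333
1.3333 - 1 = 0.3333
floor(0.3333) = 0

0


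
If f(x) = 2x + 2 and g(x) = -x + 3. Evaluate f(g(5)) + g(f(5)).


f(g(5)) = -2
g(f(5)) = -9
Sum = -11

-11


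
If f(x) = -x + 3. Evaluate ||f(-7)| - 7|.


f(-7) = 10
|10| = 10
|10 - 7| = 3

3


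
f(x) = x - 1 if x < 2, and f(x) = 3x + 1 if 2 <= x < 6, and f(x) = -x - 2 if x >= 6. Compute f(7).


-9


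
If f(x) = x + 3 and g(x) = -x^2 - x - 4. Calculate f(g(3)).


g(3) = -16
f(-16) = -13

-13


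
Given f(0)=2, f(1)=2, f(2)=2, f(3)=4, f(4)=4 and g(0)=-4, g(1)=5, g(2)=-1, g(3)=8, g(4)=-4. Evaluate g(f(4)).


f(4) = 4
g(4) = -4

-4


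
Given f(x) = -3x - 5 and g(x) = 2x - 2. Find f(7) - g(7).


f(7) = -26
g(7) = 12
Difference = -38

-38


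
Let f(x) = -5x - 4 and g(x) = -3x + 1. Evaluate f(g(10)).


g(10) = -29
f(-29) = 141

141


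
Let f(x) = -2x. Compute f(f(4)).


f(4) = -8
f(-8) = 16

16


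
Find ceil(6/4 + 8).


10


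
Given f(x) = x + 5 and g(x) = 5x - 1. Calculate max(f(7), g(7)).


f(7) = 12
g(7) = 34
max = 34

34


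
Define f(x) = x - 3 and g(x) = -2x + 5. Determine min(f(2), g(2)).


f(2) = -1
g(2) = 1
min = -1

-1


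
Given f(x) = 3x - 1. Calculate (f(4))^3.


f(4) = 11
(11)^3 = 1331

1331


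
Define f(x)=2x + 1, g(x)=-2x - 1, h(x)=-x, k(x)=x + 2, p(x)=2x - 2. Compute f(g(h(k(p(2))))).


15


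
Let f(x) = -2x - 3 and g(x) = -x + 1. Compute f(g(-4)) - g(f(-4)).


f(g(-4)) = -13
g(f(-4)) = -4
Difference = -9

-9


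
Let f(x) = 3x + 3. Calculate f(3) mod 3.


f(3) = 12
12 mod 3 = 0

0


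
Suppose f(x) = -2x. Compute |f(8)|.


f(8) = -16
|-16| = 16

16


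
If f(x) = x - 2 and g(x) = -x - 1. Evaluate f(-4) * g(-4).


f(-4) = -6
g(-4) = 3
Product = -18

-18


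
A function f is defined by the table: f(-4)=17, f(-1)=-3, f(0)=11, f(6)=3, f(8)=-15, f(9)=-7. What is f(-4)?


Reading from the table at x = -4

17


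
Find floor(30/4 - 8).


30/4 = 7.5
7.5 - 8 = -0.5
floor(-0.5) = -1

-1


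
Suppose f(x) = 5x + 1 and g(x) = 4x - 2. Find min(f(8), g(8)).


f(8) = 41
g(8) = 30
min = 30

30


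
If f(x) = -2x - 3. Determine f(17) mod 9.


8


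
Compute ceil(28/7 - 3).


28/7 = 4
4 - 3 = 1
ceil(1) = 1

1


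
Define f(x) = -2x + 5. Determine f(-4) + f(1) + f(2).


f(-4) = 13
f(1) = 3
f(2) = 1
Sum = 17

17


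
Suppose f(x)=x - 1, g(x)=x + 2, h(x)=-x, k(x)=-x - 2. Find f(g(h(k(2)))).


k(2) = -4
h(-4) = 4
g(4) = 6
f(6) = 5

5


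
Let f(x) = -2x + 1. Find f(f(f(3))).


f(3) = -5
f(-5) = 11
f(11) = -21

-21


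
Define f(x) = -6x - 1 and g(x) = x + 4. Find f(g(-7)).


g(-7) = -3
f(-3) = 17

17


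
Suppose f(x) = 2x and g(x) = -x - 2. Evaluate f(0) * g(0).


f(0) = 0
g(0) = -2
Product = 0

0


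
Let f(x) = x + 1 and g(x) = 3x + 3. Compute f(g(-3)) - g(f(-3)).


-2


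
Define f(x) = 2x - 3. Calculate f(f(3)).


3


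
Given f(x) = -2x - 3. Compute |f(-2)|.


f(-2) = 1
|1| = 1

1


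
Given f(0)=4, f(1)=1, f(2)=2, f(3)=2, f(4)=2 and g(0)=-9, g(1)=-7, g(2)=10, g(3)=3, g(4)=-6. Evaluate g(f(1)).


f(1) = 1
g(1) = -7

-7


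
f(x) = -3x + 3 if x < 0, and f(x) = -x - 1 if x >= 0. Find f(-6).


-6 satisfies x < 0
f(-6) = 21

21


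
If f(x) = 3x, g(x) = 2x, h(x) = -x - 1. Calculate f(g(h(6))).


h(6) = -7
g(-7) = -14
f(-14) = -42

-42


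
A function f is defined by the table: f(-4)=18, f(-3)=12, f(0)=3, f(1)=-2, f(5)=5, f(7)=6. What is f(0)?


Reading from the table at x = 0

3


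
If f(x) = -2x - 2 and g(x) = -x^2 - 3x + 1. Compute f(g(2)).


g(2) = -9
f(-9) = 16

16


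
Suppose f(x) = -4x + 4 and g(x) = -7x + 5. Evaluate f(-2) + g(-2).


f(-2) = 12
g(-2) = 19
Sum = 31

31


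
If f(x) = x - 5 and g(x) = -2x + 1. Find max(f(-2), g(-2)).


f(-2) = -7
g(-2) = 5
max = 5

5


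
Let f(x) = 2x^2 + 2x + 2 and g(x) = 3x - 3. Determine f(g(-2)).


g(-2) = -9
f(-9) = 2*(-9)^2 + 2*(-9) + 2 = 146

146


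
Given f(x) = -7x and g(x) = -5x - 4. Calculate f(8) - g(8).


-12


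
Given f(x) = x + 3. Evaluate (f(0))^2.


f(0) = 3
(3)^2 = 9

9


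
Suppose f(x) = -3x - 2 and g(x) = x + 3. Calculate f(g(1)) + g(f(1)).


f(g(1)) = -14
g(f(1)) = -2
Sum = -16

-16


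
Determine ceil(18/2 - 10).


18/2 = 9
9 - 10 = -1
ceil(-1) = -1

-1


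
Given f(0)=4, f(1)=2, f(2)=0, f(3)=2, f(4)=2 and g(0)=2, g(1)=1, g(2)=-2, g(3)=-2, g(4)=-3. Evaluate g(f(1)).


f(1) = 2
g(2) = -2

-2


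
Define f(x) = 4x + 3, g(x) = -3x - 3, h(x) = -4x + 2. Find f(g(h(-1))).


h(-1) = 6
g(6) = -21
f(-21) = -81

-81


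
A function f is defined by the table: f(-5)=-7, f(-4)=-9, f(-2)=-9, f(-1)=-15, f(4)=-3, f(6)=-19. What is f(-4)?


Reading from the table at x = -4

-9


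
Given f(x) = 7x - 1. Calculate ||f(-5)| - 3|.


f(-5) = -36
|-36| = 36
|36 - 3| = 33

33


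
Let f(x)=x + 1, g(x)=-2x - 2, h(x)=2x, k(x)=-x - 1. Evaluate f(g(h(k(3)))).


k(3) = -4
h(-4) = -8
g(-8) = 14
f(14) = 15

15


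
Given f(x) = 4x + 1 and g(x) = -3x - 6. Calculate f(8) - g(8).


f(8) = 33
g(8) = -30
Difference = 63

63


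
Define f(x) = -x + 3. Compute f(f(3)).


f(3) = 0
f(0) = 3

3


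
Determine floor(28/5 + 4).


28/5 = 5.6
5.6 + 4 = 9.6
floor(9.6) = 9

9


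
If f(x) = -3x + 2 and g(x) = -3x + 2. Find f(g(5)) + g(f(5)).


82


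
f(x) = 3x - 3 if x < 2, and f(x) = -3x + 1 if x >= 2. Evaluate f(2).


-5


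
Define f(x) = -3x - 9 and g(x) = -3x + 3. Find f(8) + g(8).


f(8) = -33
g(8) = -21
Sum = -54

-54


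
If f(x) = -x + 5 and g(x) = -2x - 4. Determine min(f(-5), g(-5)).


f(-5) = 10
g(-5) = 6
min = 6

6


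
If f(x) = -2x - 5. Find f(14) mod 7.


f(14) = -33
-33 mod 7 = 2

2


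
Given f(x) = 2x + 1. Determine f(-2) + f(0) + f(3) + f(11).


f(-2) = -3
f(0) = 1
f(3) = 7
f(11) = 23
Sum = 28

28


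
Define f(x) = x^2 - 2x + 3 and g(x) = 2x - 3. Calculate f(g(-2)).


66


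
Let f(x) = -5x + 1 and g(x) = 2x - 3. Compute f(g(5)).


g(5) = 7
f(7) = -34

-34


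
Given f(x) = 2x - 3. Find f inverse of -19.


Solve 2x - 3 = -19
x = (-19 + 3) / 2 = -8

-8


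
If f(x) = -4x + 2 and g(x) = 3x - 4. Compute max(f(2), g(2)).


2


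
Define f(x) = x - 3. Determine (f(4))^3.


f(4) = 1
(1)^3 = 1

1


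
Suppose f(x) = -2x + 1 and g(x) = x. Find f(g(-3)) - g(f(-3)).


f(g(-3)) = 7
g(f(-3)) = 7
Difference = 0

0


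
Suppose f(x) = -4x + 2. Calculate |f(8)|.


30


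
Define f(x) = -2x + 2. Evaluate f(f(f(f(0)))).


f(0) = 2
f(2) = -2
f(-2) = 6
f(6) = -10

-10


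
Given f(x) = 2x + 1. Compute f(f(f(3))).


31


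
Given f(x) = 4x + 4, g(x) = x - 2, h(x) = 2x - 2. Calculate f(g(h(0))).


h(0) = -2
g(-2) = -4
f(-4) = -12

-12


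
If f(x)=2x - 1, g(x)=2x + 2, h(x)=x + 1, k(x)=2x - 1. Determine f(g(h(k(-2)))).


-13


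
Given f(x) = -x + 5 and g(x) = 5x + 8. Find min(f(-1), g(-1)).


3


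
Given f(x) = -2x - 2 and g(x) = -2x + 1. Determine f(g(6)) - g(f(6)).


f(g(6)) = 20
g(f(6)) = 29
Difference = -9

-9


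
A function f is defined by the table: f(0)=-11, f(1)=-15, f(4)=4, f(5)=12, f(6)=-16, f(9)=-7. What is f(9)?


Reading from the table at x = 9

-7


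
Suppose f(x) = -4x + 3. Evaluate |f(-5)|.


f(-5) = 23
|23| = 23

23


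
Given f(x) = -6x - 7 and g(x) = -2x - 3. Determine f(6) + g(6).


f(6) = -43
g(6) = -15
Sum = -58

-58


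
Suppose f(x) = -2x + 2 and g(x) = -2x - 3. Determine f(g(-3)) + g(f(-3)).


f(g(-3)) = -4
g(f(-3)) = -19
Sum = -23

-23


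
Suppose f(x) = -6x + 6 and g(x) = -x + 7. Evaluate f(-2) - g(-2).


f(-2) = 18
g(-2) = 9
Difference = 9

9


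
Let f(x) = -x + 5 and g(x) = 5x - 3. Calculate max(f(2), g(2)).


f(2) = 3
g(2) = 7
max = 7

7


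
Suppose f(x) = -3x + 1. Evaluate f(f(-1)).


f(-1) = 4
f(4) = -11

-11


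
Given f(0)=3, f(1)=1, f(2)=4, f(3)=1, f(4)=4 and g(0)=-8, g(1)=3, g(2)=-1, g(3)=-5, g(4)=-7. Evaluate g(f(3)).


f(3) = 1
g(1) = 3

3


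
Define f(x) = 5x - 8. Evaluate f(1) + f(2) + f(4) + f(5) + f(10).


f(1) = -3
f(2) = 2
f(4) = 12
f(5) = 17
f(10) = 42
Sum = 70

70


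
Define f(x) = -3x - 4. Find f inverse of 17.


Solve -3x - 4 = 17
x = (17 + 4) / (-3) = -7

-7


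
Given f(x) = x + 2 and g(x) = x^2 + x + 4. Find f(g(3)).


g(3) = 16
f(16) = 18

18


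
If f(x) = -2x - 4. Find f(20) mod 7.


f(20) = -44
-44 mod 7 = 5

5


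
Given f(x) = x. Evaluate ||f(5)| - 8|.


f(5) = 5
|5| = 5
|5 - 8| = 3

3


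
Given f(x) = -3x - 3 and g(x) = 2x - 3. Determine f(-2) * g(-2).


f(-2) = 3
g(-2) = -7
Product = -21

-21


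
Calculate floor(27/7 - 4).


27/7 = 3.8571
3.8571 - 4 = -0.1429
floor(-0.1429) = -1

-1


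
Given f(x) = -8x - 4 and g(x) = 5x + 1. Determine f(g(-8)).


g(-8) = -39
f(-39) = 308

308


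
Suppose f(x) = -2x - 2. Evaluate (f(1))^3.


f(1) = -4
(-4)^3 = -64

-64


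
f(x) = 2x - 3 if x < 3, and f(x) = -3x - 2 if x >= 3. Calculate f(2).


2 satisfies x < 3
f(2) = 1

1


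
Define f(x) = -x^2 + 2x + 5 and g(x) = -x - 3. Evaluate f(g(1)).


g(1) = -4
f(-4) = (-1)*(-4)^2 + 2*(-4) + 5 = -19

-19


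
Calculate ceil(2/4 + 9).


2/4 = 0.5
0.5 + 9 = 9.5
ceil(9.5) = 10

10


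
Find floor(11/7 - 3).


11/7 = 1.5714
1.5714 - 3 = -1.4286
floor(-1.4286) = -2

-2


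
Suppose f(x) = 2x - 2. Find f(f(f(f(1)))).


f(1) = 0
f(0) = -2
f(-2) = -6
f(-6) = -14

-14


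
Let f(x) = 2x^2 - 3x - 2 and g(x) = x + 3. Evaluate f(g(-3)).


g(-3) = 0
f(0) = 2*(0)^2 - 3*(0) - 2 = -2

-2


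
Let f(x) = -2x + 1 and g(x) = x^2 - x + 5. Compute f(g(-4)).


g(-4) = 25
f(25) = -49

-49


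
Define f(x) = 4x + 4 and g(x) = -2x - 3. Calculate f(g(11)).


-96


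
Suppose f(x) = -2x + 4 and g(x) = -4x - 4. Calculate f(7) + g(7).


f(7) = -10
g(7) = -32
Sum = -42

-42


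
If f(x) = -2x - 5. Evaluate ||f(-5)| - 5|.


f(-5) = 5
|5| = 5
|5 - 5| = 0

0


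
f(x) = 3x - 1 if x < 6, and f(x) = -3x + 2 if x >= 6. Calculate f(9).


9 satisfies x >= 6
f(9) = -25

-25


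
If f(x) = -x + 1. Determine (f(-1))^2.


f(-1) = 2
(2)^2 = 4

4


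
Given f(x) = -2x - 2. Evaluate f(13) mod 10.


f(13) = -28
-28 mod 10 = 2

2


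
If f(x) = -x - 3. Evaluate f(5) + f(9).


f(5) = -8
f(9) = -12
Sum = -20

-20


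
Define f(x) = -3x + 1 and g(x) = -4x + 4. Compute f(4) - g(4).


f(4) = -11
g(4) = -12
Difference = 1

1


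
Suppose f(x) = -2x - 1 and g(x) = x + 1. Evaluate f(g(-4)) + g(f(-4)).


f(g(-4)) = 5
g(f(-4)) = 8
Sum = 13

13


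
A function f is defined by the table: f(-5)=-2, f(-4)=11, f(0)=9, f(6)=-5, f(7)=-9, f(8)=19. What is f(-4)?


Reading from the table at x = -4

11


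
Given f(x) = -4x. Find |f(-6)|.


f(-6) = 24
|24| = 24

24


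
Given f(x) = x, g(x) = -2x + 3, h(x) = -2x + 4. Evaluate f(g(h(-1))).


h(-1) = 6
g(6) = -9
f(-9) = -9

-9


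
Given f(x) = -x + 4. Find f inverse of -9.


Solve -x + 4 = -9
x = (-9 - 4) / (-1) = 13

13


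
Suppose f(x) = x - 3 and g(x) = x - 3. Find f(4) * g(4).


f(4) = 1
g(4) = 1
Product = 1

1


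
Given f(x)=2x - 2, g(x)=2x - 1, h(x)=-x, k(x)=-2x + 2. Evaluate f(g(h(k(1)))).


k(1) = 0
h(0) = 0
g(0) = -1
f(-1) = -4

-4


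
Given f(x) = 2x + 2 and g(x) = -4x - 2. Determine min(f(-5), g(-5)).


-8


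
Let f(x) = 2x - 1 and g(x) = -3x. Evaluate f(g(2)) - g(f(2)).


f(g(2)) = -13
g(f(2)) = -9
Difference = -4

-4


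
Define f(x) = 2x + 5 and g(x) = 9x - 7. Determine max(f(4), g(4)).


f(4) = 13
g(4) = 29
max = 29

29


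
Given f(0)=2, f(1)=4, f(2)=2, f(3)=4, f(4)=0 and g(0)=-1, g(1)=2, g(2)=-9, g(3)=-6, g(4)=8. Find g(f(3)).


f(3) = 4
g(4) = 8

8


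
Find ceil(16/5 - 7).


16/5 = 3.2
3.2 - 7 = -3.8
ceil(-3.8) = -3

-3


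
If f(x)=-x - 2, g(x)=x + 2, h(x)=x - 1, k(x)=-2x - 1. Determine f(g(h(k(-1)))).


-4


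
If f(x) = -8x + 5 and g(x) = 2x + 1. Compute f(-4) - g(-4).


f(-4) = 37
g(-4) = -7
Difference = 44

44


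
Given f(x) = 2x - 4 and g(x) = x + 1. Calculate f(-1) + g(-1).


f(-1) = -6
g(-1) = 0
Sum = -6

-6


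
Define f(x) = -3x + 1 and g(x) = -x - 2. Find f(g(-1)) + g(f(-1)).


f(g(-1)) = 4
g(f(-1)) = -6
Sum = -2

-2


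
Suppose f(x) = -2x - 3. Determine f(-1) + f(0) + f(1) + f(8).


f(-1) = -1
f(0) = -3
f(1) = -5
f(8) = -19
Sum = -28

-28


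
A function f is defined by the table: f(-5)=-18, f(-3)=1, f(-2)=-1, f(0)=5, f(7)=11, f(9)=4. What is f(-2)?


Reading from the table at x = -2

-1


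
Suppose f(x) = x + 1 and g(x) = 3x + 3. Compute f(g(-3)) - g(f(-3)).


-2


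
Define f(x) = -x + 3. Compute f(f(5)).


5


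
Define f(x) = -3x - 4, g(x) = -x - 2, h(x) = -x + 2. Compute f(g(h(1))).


h(1) = 1
g(1) = -3
f(-3) = 5

5


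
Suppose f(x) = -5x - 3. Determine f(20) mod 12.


f(20) = -103
-103 mod 12 = 5

5


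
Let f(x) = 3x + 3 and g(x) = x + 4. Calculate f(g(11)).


g(11) = 15
f(15) = 48

48


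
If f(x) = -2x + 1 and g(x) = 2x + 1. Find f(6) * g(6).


-143


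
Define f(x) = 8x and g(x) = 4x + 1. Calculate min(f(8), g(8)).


33


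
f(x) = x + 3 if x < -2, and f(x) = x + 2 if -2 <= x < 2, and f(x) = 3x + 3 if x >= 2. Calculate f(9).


9 satisfies x >= 2
f(9) = 30

30


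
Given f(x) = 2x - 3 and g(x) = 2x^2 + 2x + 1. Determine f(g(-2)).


g(-2) = 5
f(5) = 7

7


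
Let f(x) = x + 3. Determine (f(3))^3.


f(3) = 6
(6)^3 = 216

216


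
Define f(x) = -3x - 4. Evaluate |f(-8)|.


f(-8) = 20
|20| = 20

20


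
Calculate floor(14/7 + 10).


14/7 = 2
2 + 10 = 12
floor(12) = 12

12


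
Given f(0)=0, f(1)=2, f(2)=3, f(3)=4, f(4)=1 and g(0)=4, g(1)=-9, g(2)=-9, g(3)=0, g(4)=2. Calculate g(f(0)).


f(0) = 0
g(0) = 4

4


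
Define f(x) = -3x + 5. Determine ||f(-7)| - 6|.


f(-7) = 26
|26| = 26
|26 - 6| = 20

20


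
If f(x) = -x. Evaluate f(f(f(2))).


f(2) = -2
f(-2) = 2
f(2) = -2

-2


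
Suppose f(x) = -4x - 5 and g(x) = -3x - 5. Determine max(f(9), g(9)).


-32


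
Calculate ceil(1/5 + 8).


1/5 = 0.2
0.2 + 8 = 8.2
ceil(8.2) = 9

9


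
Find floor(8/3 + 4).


8/3 = 2.6667
2.6667 + 4 = 6.6667
floor(6.6667) = 6

6


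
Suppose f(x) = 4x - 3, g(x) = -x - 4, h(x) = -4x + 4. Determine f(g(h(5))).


h(5) = -16
g(-16) = 12
f(12) = 45

45


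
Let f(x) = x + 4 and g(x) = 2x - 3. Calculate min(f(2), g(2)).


f(2) = 6
g(2) = 1
min = 1

1


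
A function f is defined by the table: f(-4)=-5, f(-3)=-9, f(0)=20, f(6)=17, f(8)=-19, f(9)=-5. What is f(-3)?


Reading from the table at x = -3

-9


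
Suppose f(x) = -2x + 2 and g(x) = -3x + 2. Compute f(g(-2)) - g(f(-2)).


2


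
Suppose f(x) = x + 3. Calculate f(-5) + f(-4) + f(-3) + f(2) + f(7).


12


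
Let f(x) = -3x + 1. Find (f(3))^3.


-512


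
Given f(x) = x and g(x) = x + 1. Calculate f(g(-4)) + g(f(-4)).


-6


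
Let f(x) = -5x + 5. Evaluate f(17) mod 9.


1


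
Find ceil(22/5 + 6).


22/5 = 4.4
4.4 + 6 = 10.4
ceil(10.4) = 11

11


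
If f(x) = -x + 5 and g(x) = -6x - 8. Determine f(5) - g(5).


f(5) = 0
g(5) = -38
Difference = 38

38


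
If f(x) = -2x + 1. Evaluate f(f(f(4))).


f(4) = -7
f(-7) = 15
f(15) = -29

-29


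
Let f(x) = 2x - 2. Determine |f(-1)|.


f(-1) = -4
|-4| = 4

4


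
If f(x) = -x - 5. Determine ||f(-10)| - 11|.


6


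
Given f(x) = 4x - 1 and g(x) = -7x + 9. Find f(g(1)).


g(1) = 2
f(2) = 7

7


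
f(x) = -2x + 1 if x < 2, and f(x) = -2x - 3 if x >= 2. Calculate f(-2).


-2 satisfies x < 2
f(-2) = 5

5


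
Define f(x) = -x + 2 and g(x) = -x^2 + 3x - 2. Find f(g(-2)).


14


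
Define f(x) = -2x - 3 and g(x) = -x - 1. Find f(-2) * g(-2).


f(-2) = 1
g(-2) = 1
Product = 1

1


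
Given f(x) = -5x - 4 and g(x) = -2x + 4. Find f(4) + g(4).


-28


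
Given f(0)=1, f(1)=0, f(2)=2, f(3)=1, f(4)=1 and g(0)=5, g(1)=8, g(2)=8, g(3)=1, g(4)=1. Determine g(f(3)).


8


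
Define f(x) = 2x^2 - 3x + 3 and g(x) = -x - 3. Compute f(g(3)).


g(3) = -6
f(-6) = 2*(-6)^2 - 3*(-6) + 3 = 93

93


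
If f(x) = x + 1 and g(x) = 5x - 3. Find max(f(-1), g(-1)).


f(-1) = 0
g(-1) = -8
max = 0

0


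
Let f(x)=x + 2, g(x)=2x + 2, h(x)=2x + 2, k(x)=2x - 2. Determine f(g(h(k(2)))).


k(2) = 2
h(2) = 6
g(6) = 14
f(14) = 16

16


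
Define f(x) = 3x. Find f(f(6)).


54


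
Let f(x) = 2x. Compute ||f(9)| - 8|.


f(9) = 18
|18| = 18
|18 - 8| = 10

10


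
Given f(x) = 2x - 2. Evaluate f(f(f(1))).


f(1) = 0
f(0) = -2
f(-2) = -6

-6


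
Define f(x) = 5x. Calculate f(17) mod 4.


1


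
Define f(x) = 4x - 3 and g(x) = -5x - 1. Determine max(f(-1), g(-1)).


f(-1) = -7
g(-1) = 4
max = 4

4


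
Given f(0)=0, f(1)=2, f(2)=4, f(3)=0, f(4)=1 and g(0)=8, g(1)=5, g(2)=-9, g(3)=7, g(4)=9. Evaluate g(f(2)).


9


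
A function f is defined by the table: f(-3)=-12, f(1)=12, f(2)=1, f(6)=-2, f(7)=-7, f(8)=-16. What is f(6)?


Reading from the table at x = 6

-2


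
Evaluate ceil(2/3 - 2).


2/3 = 0.6667
0.6667 - 2 = -1.3333
ceil(-1.3333) = -1

-1


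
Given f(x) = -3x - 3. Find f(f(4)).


f(4) = -15
f(-15) = 42

42


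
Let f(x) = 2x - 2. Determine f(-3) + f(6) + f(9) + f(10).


f(-3) = -8
f(6) = 10
f(9) = 16
f(10) = 18
Sum = 36

36


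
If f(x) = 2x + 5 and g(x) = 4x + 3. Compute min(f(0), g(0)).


f(0) = 5
g(0) = 3
min = 3

3


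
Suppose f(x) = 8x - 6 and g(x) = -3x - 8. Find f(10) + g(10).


f(10) = 74
g(10) = -38
Sum = 36

36


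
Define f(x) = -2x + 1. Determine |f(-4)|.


f(-4) = 9
|9| = 9

9


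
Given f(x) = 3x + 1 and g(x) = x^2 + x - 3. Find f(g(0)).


g(0) = -3
f(-3) = -8

-8


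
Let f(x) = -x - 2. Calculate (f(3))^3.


f(3) = -5
(-5)^3 = -125

-125


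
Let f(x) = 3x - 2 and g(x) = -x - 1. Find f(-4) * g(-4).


f(-4) = -14
g(-4) = 3
Product = -42

-42


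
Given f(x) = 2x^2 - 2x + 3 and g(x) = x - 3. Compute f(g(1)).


g(1) = -2
f(-2) = 2*(-2)^2 - 2*(-2) + 3 = 15

15


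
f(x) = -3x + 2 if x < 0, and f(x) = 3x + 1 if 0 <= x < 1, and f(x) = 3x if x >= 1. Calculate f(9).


9 satisfies x >= 1
f(9) = 27

27


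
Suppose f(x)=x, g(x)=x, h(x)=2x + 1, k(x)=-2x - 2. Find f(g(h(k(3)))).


k(3) = -8
h(-8) = -15
g(-15) = -15
f(-15) = -15

-15


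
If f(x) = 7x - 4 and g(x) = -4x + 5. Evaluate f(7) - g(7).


f(7) = 45
g(7) = -23
Difference = 68

68


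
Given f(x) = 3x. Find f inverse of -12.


Solve 3x = -12
x = (-12) / 3 = -4

-4


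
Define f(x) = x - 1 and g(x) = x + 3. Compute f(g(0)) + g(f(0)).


f(g(0)) = 2
g(f(0)) = 2
Sum = 4

4


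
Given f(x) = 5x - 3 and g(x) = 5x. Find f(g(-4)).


g(-4) = -20
f(-20) = -103

-103


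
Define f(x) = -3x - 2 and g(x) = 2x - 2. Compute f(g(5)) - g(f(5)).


f(g(5)) = -26
g(f(5)) = -36
Difference = 10

10


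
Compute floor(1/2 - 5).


1/2 = 0.5
0.5 - 5 = -4.5
floor(-4.5) = -5

-5


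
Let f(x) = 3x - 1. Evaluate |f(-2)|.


f(-2) = -7
|-7| = 7

7


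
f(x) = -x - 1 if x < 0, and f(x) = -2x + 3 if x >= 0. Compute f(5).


5 satisfies x >= 0
f(5) = -7

-7


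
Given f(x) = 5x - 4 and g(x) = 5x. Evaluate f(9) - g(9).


-4


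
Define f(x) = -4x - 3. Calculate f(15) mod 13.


f(15) = -63
-63 mod 13 = 2

2


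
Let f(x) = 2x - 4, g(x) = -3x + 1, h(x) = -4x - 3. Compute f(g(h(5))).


h(5) = -23
g(-23) = 70
f(70) = 136

136


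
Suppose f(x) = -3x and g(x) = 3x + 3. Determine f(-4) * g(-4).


f(-4) = 12
g(-4) = -9
Product = -108

-108


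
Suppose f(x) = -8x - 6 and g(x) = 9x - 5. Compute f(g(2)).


g(2) = 13
f(13) = -110

-110


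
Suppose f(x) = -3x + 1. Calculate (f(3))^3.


f(3) = -8
(-8)^3 = -512

-512


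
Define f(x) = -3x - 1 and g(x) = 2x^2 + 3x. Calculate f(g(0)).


g(0) = 0
f(0) = -1

-1


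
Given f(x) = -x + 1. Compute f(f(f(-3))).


f(-3) = 4
f(4) = -3
f(-3) = 4

4


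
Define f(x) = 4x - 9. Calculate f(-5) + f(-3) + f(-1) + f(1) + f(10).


-37


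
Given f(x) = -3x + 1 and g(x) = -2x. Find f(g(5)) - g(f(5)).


f(g(5)) = 31
g(f(5)) = 28
Difference = 3

3


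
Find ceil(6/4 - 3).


-1


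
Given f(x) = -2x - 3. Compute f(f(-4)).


f(-4) = 5
f(5) = -13

-13


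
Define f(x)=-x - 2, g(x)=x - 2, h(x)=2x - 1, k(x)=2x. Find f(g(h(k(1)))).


k(1) = 2
h(2) = 3
g(3) = 1
f(1) = -3

-3


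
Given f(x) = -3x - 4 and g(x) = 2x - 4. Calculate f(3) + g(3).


f(3) = -13
g(3) = 2
Sum = -11

-11


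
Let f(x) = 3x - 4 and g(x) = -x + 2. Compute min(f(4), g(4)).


-2


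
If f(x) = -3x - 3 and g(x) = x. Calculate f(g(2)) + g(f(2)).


f(g(2)) = -9
g(f(2)) = -9
Sum = -18

-18


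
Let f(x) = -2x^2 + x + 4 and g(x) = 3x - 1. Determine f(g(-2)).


g(-2) = -7
f(-7) = (-2)*(-7)^2 + 1*(-7) + 4 = -101

-101


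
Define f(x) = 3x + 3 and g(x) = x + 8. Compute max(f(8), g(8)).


f(8) = 27
g(8) = 16
max = 27

27


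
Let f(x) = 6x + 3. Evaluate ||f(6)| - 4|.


f(6) = 39
|39| = 39
|39 - 4| = 35

35


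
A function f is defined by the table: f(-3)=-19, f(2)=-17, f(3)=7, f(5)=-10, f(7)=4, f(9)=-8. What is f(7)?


4


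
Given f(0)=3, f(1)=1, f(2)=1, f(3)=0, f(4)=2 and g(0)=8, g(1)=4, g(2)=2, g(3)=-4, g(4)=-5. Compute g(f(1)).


f(1) = 1
g(1) = 4

4


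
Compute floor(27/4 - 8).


27/4 = 6.75
6.75 - 8 = -1.25
floor(-1.25) = -2

-2


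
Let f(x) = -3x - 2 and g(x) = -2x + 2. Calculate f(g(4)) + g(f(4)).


f(g(4)) = 16
g(f(4)) = 30
Sum = 46

46


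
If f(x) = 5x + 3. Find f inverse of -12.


Solve 5x + 3 = -12
x = (-12 - 3) / 5 = -3

-3


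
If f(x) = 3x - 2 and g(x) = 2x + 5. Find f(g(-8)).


g(-8) = -11
f(-11) = -35

-35


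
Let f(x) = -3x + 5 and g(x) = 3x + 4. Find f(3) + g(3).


f(3) = -4
g(3) = 13
Sum = 9

9


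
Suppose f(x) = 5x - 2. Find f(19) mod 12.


f(19) = 93
93 mod 12 = 9

9


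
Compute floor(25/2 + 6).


25/2 = 12.5
12.5 + 6 = 18.5
floor(18.5) = 18

18


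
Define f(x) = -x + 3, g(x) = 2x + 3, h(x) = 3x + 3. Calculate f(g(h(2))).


h(2) = 9
g(9) = 21
f(21) = -18

-18


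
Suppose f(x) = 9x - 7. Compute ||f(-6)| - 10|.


f(-6) = -61
|-61| = 61
|61 - 10| = 51

51


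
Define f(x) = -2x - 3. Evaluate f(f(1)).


f(1) = -5
f(-5) = 7

7


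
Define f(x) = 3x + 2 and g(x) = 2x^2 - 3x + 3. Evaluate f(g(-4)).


g(-4) = 47
f(47) = 143

143


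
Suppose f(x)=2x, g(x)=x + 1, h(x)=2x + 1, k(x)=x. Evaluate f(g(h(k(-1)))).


0


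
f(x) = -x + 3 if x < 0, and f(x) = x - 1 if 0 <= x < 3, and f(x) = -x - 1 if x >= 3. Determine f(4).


4 satisfies x >= 3
f(4) = -5

-5


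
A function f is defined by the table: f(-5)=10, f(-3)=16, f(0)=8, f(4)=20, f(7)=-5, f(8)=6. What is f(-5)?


Reading from the table at x = -5

10


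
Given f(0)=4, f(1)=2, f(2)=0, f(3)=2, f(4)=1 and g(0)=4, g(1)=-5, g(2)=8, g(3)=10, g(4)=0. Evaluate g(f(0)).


f(0) = 4
g(4) = 0

0


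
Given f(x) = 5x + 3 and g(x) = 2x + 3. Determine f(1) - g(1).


3


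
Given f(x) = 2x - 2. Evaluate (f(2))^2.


f(2) = 2
(2)^2 = 4

4


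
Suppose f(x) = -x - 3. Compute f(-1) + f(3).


f(-1) = -2
f(3) = -6
Sum = -8

-8


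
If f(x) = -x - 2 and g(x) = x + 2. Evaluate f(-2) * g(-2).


0


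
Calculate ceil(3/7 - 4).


3/7 = 0.4286
0.4286 - 4 = -3.5714
ceil(-3.5714) = -3

-3


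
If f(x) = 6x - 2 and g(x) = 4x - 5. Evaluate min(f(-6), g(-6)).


f(-6) = -38
g(-6) = -29
min = -38

-38


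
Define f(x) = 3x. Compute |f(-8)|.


24


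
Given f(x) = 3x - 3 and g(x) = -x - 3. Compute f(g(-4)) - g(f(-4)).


f(g(-4)) = 0
g(f(-4)) = 12
Difference = -12

-12


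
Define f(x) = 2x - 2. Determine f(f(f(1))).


-6


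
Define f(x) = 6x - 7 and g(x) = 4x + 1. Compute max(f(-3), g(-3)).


f(-3) = -25
g(-3) = -11
max = -11

-11


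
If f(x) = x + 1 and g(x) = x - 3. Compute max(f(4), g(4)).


f(4) = 5
g(4) = 1
max = 5

5


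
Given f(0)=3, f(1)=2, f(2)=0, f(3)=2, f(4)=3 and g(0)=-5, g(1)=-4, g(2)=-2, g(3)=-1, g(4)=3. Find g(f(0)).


f(0) = 3
g(3) = -1

-1


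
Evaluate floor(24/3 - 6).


24/3 = 8
8 - 6 = 2
floor(2) = 2

2


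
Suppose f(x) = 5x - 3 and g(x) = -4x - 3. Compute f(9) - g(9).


81


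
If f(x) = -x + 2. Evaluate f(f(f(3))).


f(3) = -1
f(-1) = 3
f(3) = -1

-1


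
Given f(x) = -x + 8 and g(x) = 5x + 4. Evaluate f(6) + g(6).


f(6) = 2
g(6) = 34
Sum = 36

36


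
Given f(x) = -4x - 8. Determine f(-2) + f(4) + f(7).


f(-2) = 0
f(4) = -24
f(7) = -36
Sum = -60

-60


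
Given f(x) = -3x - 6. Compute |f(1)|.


9


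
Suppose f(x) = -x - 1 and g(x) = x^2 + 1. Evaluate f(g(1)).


-3


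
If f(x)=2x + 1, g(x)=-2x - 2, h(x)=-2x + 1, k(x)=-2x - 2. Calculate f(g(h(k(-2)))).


k(-2) = 2
h(2) = -3
g(-3) = 4
f(4) = 9

9


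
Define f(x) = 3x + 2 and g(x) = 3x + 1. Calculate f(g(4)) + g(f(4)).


f(g(4)) = 41
g(f(4)) = 43
Sum = 84

84


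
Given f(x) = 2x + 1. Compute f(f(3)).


f(3) = 7
f(7) = 15

15


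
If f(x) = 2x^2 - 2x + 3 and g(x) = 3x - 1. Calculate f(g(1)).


g(1) = 2
f(2) = 2*(2)^2 - 2*(2) + 3 = 7

7


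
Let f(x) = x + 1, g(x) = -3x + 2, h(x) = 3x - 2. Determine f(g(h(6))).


h(6) = 16
g(16) = -46
f(-46) = -45

-45


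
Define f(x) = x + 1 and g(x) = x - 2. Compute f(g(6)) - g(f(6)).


f(g(6)) = 5
g(f(6)) = 5
Difference = 0

0


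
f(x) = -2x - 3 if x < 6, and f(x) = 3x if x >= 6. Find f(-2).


-2 satisfies x < 6
f(-2) = 1

1


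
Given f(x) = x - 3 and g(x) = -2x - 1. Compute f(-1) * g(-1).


f(-1) = -4
g(-1) = 1
Product = -4

-4


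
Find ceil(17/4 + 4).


17/4 = 4.25
4.25 + 4 = 8.25
ceil(8.25) = 9

9


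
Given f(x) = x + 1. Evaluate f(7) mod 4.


f(7) = 8
8 mod 4 = 0

0


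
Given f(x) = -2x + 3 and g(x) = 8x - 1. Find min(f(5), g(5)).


-7


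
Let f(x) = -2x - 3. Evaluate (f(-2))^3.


f(-2) = 1
(1)^3 = 1

1


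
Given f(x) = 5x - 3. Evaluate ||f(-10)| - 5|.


f(-10) = -53
|-53| = 53
|53 - 5| = 48

48


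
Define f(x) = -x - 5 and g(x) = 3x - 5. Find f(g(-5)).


15


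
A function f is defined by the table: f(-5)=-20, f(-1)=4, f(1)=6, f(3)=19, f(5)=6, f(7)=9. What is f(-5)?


Reading from the table at x = -5

-20


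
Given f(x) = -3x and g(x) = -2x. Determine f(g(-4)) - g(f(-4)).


f(g(-4)) = -24
g(f(-4)) = -24
Difference = 0

0


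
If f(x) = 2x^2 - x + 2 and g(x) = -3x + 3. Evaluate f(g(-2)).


g(-2) = 9
f(9) = 2*(9)^2 - 1*(9) + 2 = 155

155


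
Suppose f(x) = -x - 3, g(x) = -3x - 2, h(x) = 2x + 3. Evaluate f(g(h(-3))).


h(-3) = -3
g(-3) = 7
f(7) = -10

-10


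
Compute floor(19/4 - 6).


19/4 = 4.75
4.75 - 6 = -1.25
floor(-1.25) = -2

-2


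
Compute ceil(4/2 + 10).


4/2 = 2
2 + 10 = 12
ceil(12) = 12

12


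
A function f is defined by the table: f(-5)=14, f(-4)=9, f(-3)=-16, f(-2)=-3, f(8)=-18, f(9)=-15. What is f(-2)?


-3


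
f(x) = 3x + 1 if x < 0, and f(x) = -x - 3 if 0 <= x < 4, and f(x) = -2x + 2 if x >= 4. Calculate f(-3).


-3 satisfies x < 0
f(-3) = -8

-8


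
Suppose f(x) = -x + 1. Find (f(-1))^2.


f(-1) = 2
(2)^2 = 4

4


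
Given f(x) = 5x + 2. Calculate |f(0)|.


2


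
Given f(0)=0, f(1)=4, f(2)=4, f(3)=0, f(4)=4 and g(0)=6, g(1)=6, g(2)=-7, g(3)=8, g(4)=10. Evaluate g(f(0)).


6


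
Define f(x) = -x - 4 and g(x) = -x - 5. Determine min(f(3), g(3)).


f(3) = -7
g(3) = -8
min = -8

-8


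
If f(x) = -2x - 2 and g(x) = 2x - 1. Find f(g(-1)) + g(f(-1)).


f(g(-1)) = 4
g(f(-1)) = -1
Sum = 3

3


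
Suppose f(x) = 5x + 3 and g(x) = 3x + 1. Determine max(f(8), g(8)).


f(8) = 43
g(8) = 25
max = 43

43


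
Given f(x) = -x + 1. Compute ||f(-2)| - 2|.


f(-2) = 3
|3| = 3
|3 - 2| = 1

1


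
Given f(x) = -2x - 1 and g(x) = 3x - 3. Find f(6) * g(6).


f(6) = -13
g(6) = 15
Product = -195

-195


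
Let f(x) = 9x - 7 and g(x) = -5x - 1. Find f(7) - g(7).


f(7) = 56
g(7) = -36
Difference = 92

92


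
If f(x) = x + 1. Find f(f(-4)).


f(-4) = -3
f(-3) = -2

-2


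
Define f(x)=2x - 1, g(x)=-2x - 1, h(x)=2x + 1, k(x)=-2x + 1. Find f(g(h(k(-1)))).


k(-1) = 3
h(3) = 7
g(7) = -15
f(-15) = -31

-31


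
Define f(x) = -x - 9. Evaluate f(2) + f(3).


f(2) = -11
f(3) = -12
Sum = -23

-23


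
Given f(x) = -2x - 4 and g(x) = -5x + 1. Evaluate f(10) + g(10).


f(10) = -24
g(10) = -49
Sum = -73

-73


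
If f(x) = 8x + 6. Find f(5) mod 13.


f(5) = 46
46 mod 13 = 7

7


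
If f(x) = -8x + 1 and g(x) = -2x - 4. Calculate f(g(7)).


g(7) = -18
f(-18) = 145

145


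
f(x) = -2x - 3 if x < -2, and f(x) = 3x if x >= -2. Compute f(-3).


-3 satisfies x < -2
f(-3) = 3

3


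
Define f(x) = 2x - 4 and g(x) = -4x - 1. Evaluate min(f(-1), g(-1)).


f(-1) = -6
g(-1) = 3
min = -6

-6


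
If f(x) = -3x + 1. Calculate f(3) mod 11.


f(3) = -8
-8 mod 11 = 3

3


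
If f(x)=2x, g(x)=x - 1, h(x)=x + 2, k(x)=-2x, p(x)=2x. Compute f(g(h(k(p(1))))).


p(1) = 2
k(2) = -4
h(-4) = -2
g(-2) = -3
f(-3) = -6

-6


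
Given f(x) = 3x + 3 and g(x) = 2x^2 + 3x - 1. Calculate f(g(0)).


g(0) = -1
f(-1) = 0

0


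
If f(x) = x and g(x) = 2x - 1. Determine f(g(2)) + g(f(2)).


f(g(2)) = 3
g(f(2)) = 3
Sum = 6

6


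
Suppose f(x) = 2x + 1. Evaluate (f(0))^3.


1


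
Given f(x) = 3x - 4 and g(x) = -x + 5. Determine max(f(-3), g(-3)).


f(-3) = -13
g(-3) = 8
max = 8

8


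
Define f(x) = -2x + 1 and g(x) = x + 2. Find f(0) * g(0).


f(0) = 1
g(0) = 2
Product = 2

2


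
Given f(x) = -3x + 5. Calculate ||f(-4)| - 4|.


f(-4) = 17
|17| = 17
|17 - 4| = 13

13


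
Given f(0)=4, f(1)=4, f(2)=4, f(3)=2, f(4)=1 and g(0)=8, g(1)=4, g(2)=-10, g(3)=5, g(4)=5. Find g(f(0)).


f(0) = 4
g(4) = 5

5


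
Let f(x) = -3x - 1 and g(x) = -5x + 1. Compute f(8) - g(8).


f(8) = -25
g(8) = -39
Difference = 14

14


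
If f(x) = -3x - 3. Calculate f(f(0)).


f(0) = -3
f(-3) = 6

6


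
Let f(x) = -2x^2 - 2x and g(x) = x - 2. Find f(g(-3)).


g(-3) = -5
f(-5) = (-2)*(-5)^2 - 2*(-5) = -40

-40


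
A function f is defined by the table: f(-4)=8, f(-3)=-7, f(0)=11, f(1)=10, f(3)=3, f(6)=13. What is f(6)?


Reading from the table at x = 6

13


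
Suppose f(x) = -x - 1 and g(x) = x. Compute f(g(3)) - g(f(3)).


f(g(3)) = -4
g(f(3)) = -4
Difference = 0

0


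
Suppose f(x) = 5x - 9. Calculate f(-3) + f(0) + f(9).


f(-3) = -24
f(0) = -9
f(9) = 36
Sum = 3

3


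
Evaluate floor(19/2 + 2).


19/2 = 9.5
9.5 + 2 = 11.5
floor(11.5) = 11

11


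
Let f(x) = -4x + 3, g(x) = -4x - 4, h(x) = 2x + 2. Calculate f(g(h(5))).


211


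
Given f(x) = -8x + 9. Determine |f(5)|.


f(5) = -31
|-31| = 31

31


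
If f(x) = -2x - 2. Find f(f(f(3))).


-30


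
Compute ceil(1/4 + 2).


1/4 = 0.25
0.25 + 2 = 2.25
ceil(2.25) = 3

3


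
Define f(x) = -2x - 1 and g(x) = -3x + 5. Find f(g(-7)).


g(-7) = 26
f(26) = -53

-53


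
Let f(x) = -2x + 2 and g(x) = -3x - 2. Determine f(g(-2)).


g(-2) = 4
f(4) = -6

-6


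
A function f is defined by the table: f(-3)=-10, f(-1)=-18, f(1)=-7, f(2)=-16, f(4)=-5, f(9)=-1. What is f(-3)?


-10


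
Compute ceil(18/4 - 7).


18/4 = 4.5
4.5 - 7 = -2.5
ceil(-2.5) = -2

-2


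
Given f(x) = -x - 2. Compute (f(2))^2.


f(2) = -4
(-4)^2 = 16

16


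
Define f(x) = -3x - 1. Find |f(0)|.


f(0) = -1
|-1| = 1

1


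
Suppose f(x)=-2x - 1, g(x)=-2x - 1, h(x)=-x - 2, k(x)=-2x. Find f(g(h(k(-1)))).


-15


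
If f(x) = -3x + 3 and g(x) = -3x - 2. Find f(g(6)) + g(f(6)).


f(g(6)) = 63
g(f(6)) = 43
Sum = 106

106


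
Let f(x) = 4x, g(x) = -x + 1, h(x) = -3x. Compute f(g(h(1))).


h(1) = -3
g(-3) = 4
f(4) = 16

16


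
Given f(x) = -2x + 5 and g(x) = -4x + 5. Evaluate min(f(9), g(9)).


f(9) = -13
g(9) = -31
min = -31

-31


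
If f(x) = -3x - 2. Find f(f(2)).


f(2) = -8
f(-8) = 22

22


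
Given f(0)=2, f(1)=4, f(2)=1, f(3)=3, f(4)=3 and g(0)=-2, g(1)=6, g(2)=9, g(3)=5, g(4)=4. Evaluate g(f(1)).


f(1) = 4
g(4) = 4

4


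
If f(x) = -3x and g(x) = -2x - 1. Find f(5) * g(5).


f(5) = -15
g(5) = -11
Product = 165

165


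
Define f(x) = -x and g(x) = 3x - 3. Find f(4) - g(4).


f(4) = -4
g(4) = 9
Difference = -13

-13


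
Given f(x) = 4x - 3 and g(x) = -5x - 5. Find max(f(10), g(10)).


37


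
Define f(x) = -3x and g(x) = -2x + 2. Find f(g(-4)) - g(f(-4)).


f(g(-4)) = -30
g(f(-4)) = -22
Difference = -8

-8
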